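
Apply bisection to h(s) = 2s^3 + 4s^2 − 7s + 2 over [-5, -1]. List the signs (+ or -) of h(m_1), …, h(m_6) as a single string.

+---++

midpoint -3: h = 5 > 0 → [-5, -3]
midpoint -4: h = -34 < 0 → [-4, -3]
midpoint -3.5: h = -10.25 < 0 → [-3.5, -3]
midpoint -3.25: h = -1.6562 < 0 → [-3.25, -3]
midpoint -3.125: h = 1.9023 > 0 → [-3.25, -3.125]
midpoint -3.1875: h = 0.1821 > 0 → [-3.25, -3.1875]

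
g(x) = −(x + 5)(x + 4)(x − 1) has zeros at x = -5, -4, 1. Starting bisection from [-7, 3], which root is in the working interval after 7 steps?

m = -2, g(m) = 18 (+); new bracket [-2, 3]
m = 0.5, g(m) = 12.375 (+); new bracket [0.5, 3]
m = 1.75, g(m) = -29.109375 (−); new bracket [0.5, 1.75]
m = 1.125, g(m) = -3.9238 (−); new bracket [0.5, 1.125]
m = 0.8125, g(m) = 5.2449 (+); new bracket [0.8125, 1.125]
m = 0.96875, g(m) = 0.9268 (+); new bracket [0.96875, 1.125]
m = 1.046875, g(m) = -1.4305 (−); new bracket [0.96875, 1.046875]

1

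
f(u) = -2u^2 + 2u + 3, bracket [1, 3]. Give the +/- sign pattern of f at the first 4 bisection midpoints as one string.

-++-

m = 2, f(m) = -1 (−); new bracket [1, 2]
m = 1.5, f(m) = 1.5 (+); new bracket [1.5, 2]
m = 1.75, f(m) = 0.375 (+); new bracket [1.75, 2]
m = 1.875, f(m) = -0.2812 (−); new bracket [1.75, 1.875]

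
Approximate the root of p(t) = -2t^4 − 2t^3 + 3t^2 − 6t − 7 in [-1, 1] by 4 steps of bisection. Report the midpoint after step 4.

-0.875

p(0) = -7 < 0, so the root lies in [-1, 0]
p(-0.5) = -3.125 < 0, so the root lies in [-1, -0.5]
p(-0.75) = -0.601562 < 0, so the root lies in [-1, -0.75]
p(-0.875) = 0.7144 > 0, so the root lies in [-0.875, -0.75]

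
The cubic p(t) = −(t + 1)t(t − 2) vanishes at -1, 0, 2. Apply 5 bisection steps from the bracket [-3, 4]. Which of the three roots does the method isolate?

m = 0.5, p(m) = 1.125 (+); new bracket [0.5, 4]
m = 2.25, p(m) = -1.828125 (−); new bracket [0.5, 2.25]
m = 1.375, p(m) = 2.041016 (+); new bracket [1.375, 2.25]
m = 1.8125, p(m) = 0.9558 (+); new bracket [1.8125, 2.25]
m = 2.03125, p(m) = -0.1924 (−); new bracket [1.8125, 2.03125]

2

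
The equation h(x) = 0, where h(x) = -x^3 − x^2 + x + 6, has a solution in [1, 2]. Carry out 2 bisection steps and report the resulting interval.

h(1.5) = 1.875 > 0, so the root lies in [1.5, 2]
h(1.75) = -0.671875 < 0, so the root lies in [1.5, 1.75]

[1.5, 1.75]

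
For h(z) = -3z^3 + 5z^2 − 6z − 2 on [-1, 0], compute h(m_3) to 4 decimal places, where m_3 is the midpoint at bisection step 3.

1.1113

midpoint -0.5: h = 2.625 > 0 → [-0.5, 0]
midpoint -0.25: h = -0.140625 < 0 → [-0.5, -0.25]
midpoint -0.375: h = 1.111328 > 0 → [-0.375, -0.25]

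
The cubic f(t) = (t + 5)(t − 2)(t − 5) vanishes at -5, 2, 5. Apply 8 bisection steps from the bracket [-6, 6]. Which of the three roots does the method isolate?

m = 0, f(m) = 50 (+); new bracket [-6, 0]
m = -3, f(m) = 80 (+); new bracket [-6, -3]
m = -4.5, f(m) = 30.875 (+); new bracket [-6, -4.5]
m = -5.25, f(m) = -18.5781 (−); new bracket [-5.25, -4.5]
m = -4.875, f(m) = 8.4863 (+); new bracket [-5.25, -4.875]
m = -5.0625, f(m) = -4.4417 (−); new bracket [-5.0625, -4.875]
m = -4.96875, f(m) = 2.1709 (+); new bracket [-5.0625, -4.96875]
m = -5.015625, f(m) = -1.0979 (−); new bracket [-5.015625, -4.96875]

-5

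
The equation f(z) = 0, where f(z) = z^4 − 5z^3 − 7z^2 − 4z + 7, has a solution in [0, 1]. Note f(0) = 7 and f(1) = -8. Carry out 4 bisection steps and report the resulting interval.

f(0.5) = 2.6875 > 0, so the root lies in [0.5, 1]
f(0.75) = -1.730469 < 0, so the root lies in [0.5, 0.75]
f(0.625) = 0.69751 > 0, so the root lies in [0.625, 0.75]
f(0.6875) = -0.4599 < 0, so the root lies in [0.625, 0.6875]

[0.625, 0.6875]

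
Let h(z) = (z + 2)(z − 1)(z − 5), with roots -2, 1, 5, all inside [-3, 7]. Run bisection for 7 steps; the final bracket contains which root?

5

h(2) = -12 < 0, so the root lies in [2, 7]
h(4.5) = -11.375 < 0, so the root lies in [4.5, 7]
h(5.75) = 27.609375 > 0, so the root lies in [4.5, 5.75]
h(5.125) = 3.6738 > 0, so the root lies in [4.5, 5.125]
h(4.8125) = -4.8699 < 0, so the root lies in [4.8125, 5.125]
h(4.96875) = -0.8643 < 0, so the root lies in [4.96875, 5.125]
h(5.046875) = 1.3368 > 0, so the root lies in [4.96875, 5.046875]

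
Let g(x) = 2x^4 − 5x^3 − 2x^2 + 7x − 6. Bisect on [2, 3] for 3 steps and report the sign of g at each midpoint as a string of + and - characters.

-++

m = 2.5, g(m) = -1 (−); new bracket [2.5, 3]
m = 2.75, g(m) = 8.523438 (+); new bracket [2.5, 2.75]
m = 2.625, g(m) = 3.115723 (+); new bracket [2.5, 2.625]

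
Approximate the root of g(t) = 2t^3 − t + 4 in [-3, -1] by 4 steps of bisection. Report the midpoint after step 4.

g(-2) = -10 < 0, so the root lies in [-2, -1]
g(-1.5) = -1.25 < 0, so the root lies in [-1.5, -1]
g(-1.25) = 1.34375 > 0, so the root lies in [-1.5, -1.25]
g(-1.375) = 0.1758 > 0, so the root lies in [-1.5, -1.375]

-1.375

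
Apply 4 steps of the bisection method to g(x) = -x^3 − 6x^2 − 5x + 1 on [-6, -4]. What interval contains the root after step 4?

g(-5) = 1 > 0, so the root lies in [-5, -4]
g(-4.5) = -6.875 < 0, so the root lies in [-5, -4.5]
g(-4.75) = -3.453125 < 0, so the root lies in [-5, -4.75]
g(-4.875) = -1.3613 < 0, so the root lies in [-5, -4.875]

[-5, -4.875]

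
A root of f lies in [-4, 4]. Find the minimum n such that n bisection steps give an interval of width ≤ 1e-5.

Width after n steps is 8/2^n. Need 2^n ≥ 8/1e-5 = 800000.
2^19 = 524288 < 800000 ≤ 2^20 = 1048576, so n = 20.

20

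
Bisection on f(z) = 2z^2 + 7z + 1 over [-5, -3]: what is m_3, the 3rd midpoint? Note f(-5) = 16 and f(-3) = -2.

f(-4) = 5 > 0, so the root lies in [-4, -3]
f(-3.5) = 1 > 0, so the root lies in [-3.5, -3]
f(-3.25) = -0.625 < 0, so the root lies in [-3.5, -3.25]

-3.25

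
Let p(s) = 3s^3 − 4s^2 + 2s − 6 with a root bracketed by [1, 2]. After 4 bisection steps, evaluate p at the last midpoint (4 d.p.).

0.4006

m = 1.5, p(m) = -1.875 (−); new bracket [1.5, 2]
m = 1.75, p(m) = 1.328125 (+); new bracket [1.5, 1.75]
m = 1.625, p(m) = -0.439453 (−); new bracket [1.625, 1.75]
m = 1.6875, p(m) = 0.4006 (+); new bracket [1.625, 1.6875]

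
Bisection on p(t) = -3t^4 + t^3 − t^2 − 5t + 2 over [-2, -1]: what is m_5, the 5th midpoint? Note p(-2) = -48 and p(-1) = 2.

-1.15625

m = -1.5, p(m) = -11.3125 (−); new bracket [-1.5, -1]
m = -1.25, p(m) = -2.589844 (−); new bracket [-1.25, -1]
m = -1.125, p(m) = 0.130127 (+); new bracket [-1.25, -1.125]
m = -1.1875, p(m) = -1.1128 (−); new bracket [-1.1875, -1.125]
m = -1.15625, p(m) = -0.4635 (−); new bracket [-1.15625, -1.125]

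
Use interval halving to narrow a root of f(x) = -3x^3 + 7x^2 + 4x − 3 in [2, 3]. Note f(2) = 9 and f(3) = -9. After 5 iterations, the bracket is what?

[2.6875, 2.71875]

midpoint 2.5: f = 3.875 > 0 → [2.5, 3]
midpoint 2.75: f = -1.453125 < 0 → [2.5, 2.75]
midpoint 2.625: f = 1.470703 > 0 → [2.625, 2.75]
midpoint 2.6875: f = 0.0759 > 0 → [2.6875, 2.75]
midpoint 2.71875: f = -0.6715 < 0 → [2.6875, 2.71875]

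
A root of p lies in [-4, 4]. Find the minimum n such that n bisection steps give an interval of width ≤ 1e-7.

27

Width after n steps is 8/2^n. Need 2^n ≥ 8/1e-7 = 80000000.
2^26 = 67108864 < 80000000 ≤ 2^27 = 134217728, so n = 27.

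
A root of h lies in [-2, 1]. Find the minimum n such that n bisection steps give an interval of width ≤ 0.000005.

Width after n steps is 3/2^n. Need 2^n ≥ 3/0.000005 = 600000.
2^19 = 524288 < 600000 ≤ 2^20 = 1048576, so n = 20.

20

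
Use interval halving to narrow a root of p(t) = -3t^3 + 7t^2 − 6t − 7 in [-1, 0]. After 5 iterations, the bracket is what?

[-0.625, -0.59375]

t = -0.5 gives p = -1.875, negative; keep [-1, -0.5]
t = -0.75 gives p = 2.703125, positive; keep [-0.75, -0.5]
t = -0.625 gives p = 0.216797, positive; keep [-0.625, -0.5]
t = -0.5625 gives p = -0.8762, negative; keep [-0.625, -0.5625]
t = -0.59375 gives p = -0.3418, negative; keep [-0.625, -0.59375]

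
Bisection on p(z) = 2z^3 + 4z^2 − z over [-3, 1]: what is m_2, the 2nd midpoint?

z = -1 gives p = 3, positive; keep [-3, -1]
z = -2 gives p = 2, positive; keep [-3, -2]

-2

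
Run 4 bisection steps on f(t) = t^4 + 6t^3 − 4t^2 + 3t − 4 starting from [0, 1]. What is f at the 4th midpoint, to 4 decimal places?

f(0.5) = -2.6875 < 0, so the root lies in [0.5, 1]
f(0.75) = -1.152344 < 0, so the root lies in [0.75, 1]
f(0.875) = 0.168213 > 0, so the root lies in [0.75, 0.875]
f(0.8125) = -0.5491 < 0, so the root lies in [0.8125, 0.875]

-0.5491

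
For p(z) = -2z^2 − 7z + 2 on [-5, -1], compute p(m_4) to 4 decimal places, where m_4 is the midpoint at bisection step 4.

0.1250

z = -3 gives p = 5, positive; keep [-5, -3]
z = -4 gives p = -2, negative; keep [-4, -3]
z = -3.5 gives p = 2, positive; keep [-4, -3.5]
z = -3.75 gives p = 0.125, positive; keep [-4, -3.75]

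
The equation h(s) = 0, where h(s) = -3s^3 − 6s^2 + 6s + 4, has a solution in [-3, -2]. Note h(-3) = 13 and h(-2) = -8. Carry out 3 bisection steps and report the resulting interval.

s = -2.5 gives h = -1.625, negative; keep [-3, -2.5]
s = -2.75 gives h = 4.515625, positive; keep [-2.75, -2.5]
s = -2.625 gives h = 1.169922, positive; keep [-2.625, -2.5]

[-2.625, -2.5]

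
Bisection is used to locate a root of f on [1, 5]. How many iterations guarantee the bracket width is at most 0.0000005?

23

Width after n steps is 4/2^n. Need 2^n ≥ 4/0.0000005 = 8000000.
2^22 = 4194304 < 8000000 ≤ 2^23 = 8388608, so n = 23.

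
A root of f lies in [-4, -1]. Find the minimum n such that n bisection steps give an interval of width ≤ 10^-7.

25

Width after n steps is 3/2^n. Need 2^n ≥ 3/10^-7 = 30000000.
2^24 = 16777216 < 30000000 ≤ 2^25 = 33554432, so n = 25.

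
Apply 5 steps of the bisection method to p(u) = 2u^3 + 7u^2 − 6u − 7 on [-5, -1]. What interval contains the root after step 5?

p(-3) = 20 > 0, so the root lies in [-5, -3]
p(-4) = 1 > 0, so the root lies in [-5, -4]
p(-4.5) = -20.5 < 0, so the root lies in [-4.5, -4]
p(-4.25) = -8.5938 < 0, so the root lies in [-4.25, -4]
p(-4.125) = -3.5195 < 0, so the root lies in [-4.125, -4]

[-4.125, -4]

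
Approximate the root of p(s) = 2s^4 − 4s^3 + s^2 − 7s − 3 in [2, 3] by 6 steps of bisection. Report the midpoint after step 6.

2.484375

p(2.5) = 1.375 > 0, so the root lies in [2, 2.5]
p(2.25) = -7.992188 < 0, so the root lies in [2.25, 2.5]
p(2.375) = -3.937012 < 0, so the root lies in [2.375, 2.5]
p(2.4375) = -1.4492 < 0, so the root lies in [2.4375, 2.5]
p(2.46875) = -0.0806 < 0, so the root lies in [2.46875, 2.5]
p(2.484375) = 0.6362 > 0, so the root lies in [2.46875, 2.484375]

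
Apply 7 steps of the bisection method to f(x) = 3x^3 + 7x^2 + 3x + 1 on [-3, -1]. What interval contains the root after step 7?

[-1.90625, -1.890625]

f(-2) = -1 < 0, so the root lies in [-2, -1]
f(-1.5) = 2.125 > 0, so the root lies in [-2, -1.5]
f(-1.75) = 1.109375 > 0, so the root lies in [-2, -1.75]
f(-1.875) = 0.209 > 0, so the root lies in [-2, -1.875]
f(-1.9375) = -0.3547 < 0, so the root lies in [-1.9375, -1.875]
f(-1.90625) = -0.063 < 0, so the root lies in [-1.90625, -1.875]
f(-1.890625) = 0.0755 > 0, so the root lies in [-1.90625, -1.890625]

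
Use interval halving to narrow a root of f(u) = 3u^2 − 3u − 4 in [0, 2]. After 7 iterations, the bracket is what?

f(1) = -4 < 0, so the root lies in [1, 2]
f(1.5) = -1.75 < 0, so the root lies in [1.5, 2]
f(1.75) = -0.0625 < 0, so the root lies in [1.75, 2]
f(1.875) = 0.9219 > 0, so the root lies in [1.75, 1.875]
f(1.8125) = 0.418 > 0, so the root lies in [1.75, 1.8125]
f(1.78125) = 0.1748 > 0, so the root lies in [1.75, 1.78125]
f(1.765625) = 0.0554 > 0, so the root lies in [1.75, 1.765625]

[1.75, 1.765625]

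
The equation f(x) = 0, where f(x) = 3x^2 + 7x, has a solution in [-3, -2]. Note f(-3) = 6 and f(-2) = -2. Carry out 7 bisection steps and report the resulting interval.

midpoint -2.5: f = 1.25 > 0 → [-2.5, -2]
midpoint -2.25: f = -0.5625 < 0 → [-2.5, -2.25]
midpoint -2.375: f = 0.296875 > 0 → [-2.375, -2.25]
midpoint -2.3125: f = -0.1445 < 0 → [-2.375, -2.3125]
midpoint -2.34375: f = 0.0732 > 0 → [-2.34375, -2.3125]
midpoint -2.328125: f = -0.0364 < 0 → [-2.34375, -2.328125]
midpoint -2.3359375: f = 0.0182 > 0 → [-2.3359375, -2.328125]

[-2.3359375, -2.328125]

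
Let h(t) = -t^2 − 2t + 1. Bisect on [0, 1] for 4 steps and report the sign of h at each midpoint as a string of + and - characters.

-++-

h(0.5) = -0.25 < 0, so the root lies in [0, 0.5]
h(0.25) = 0.4375 > 0, so the root lies in [0.25, 0.5]
h(0.375) = 0.109375 > 0, so the root lies in [0.375, 0.5]
h(0.4375) = -0.0664 < 0, so the root lies in [0.375, 0.4375]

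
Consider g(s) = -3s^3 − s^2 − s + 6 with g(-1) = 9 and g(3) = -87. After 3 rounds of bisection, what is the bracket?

[1, 1.5]

s = 1 gives g = 1, positive; keep [1, 3]
s = 2 gives g = -24, negative; keep [1, 2]
s = 1.5 gives g = -7.875, negative; keep [1, 1.5]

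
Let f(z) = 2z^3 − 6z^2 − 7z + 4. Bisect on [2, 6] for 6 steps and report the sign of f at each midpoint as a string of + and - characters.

+---++

midpoint 4: f = 8 > 0 → [2, 4]
midpoint 3: f = -17 < 0 → [3, 4]
midpoint 3.5: f = -8.25 < 0 → [3.5, 4]
midpoint 3.75: f = -1.1562 < 0 → [3.75, 4]
midpoint 3.875: f = 3.1523 > 0 → [3.75, 3.875]
midpoint 3.8125: f = 0.9321 > 0 → [3.75, 3.8125]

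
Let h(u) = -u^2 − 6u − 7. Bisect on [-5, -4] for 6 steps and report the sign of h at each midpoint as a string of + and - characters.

-++-+-

m = -4.5, h(m) = -0.25 (−); new bracket [-4.5, -4]
m = -4.25, h(m) = 0.4375 (+); new bracket [-4.5, -4.25]
m = -4.375, h(m) = 0.109375 (+); new bracket [-4.5, -4.375]
m = -4.4375, h(m) = -0.0664 (−); new bracket [-4.4375, -4.375]
m = -4.40625, h(m) = 0.0225 (+); new bracket [-4.4375, -4.40625]
m = -4.421875, h(m) = -0.0217 (−); new bracket [-4.421875, -4.40625]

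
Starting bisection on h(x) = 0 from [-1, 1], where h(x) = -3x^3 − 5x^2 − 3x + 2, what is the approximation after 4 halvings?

0.375

x = 0 gives h = 2, positive; keep [0, 1]
x = 0.5 gives h = -1.125, negative; keep [0, 0.5]
x = 0.25 gives h = 0.890625, positive; keep [0.25, 0.5]
x = 0.375 gives h = 0.0137, positive; keep [0.375, 0.5]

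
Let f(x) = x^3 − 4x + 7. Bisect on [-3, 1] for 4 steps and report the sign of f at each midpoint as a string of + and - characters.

x = -1 gives f = 10, positive; keep [-3, -1]
x = -2 gives f = 7, positive; keep [-3, -2]
x = -2.5 gives f = 1.375, positive; keep [-3, -2.5]
x = -2.75 gives f = -2.7969, negative; keep [-2.75, -2.5]

+++-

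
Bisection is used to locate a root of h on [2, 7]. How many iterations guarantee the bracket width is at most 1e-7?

Width after n steps is 5/2^n. Need 2^n ≥ 5/1e-7 = 50000000.
2^25 = 33554432 < 50000000 ≤ 2^26 = 67108864, so n = 26.

26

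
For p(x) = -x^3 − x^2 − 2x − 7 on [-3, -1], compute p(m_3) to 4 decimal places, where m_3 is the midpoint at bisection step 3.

-1.2031

p(-2) = 1 > 0, so the root lies in [-2, -1]
p(-1.5) = -2.875 < 0, so the root lies in [-2, -1.5]
p(-1.75) = -1.203125 < 0, so the root lies in [-2, -1.75]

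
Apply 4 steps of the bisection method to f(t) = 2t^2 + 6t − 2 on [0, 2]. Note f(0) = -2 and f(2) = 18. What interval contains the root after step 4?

[0.25, 0.375]

midpoint 1: f = 6 > 0 → [0, 1]
midpoint 0.5: f = 1.5 > 0 → [0, 0.5]
midpoint 0.25: f = -0.375 < 0 → [0.25, 0.5]
midpoint 0.375: f = 0.5312 > 0 → [0.25, 0.375]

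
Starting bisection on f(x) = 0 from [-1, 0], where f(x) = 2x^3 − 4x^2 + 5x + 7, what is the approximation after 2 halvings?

m = -0.5, f(m) = 3.25 (+); new bracket [-1, -0.5]
m = -0.75, f(m) = 0.15625 (+); new bracket [-1, -0.75]

-0.75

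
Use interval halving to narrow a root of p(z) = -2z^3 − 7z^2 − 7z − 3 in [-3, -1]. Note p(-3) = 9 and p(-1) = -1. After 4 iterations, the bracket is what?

[-2.25, -2.125]

z = -2 gives p = -1, negative; keep [-3, -2]
z = -2.5 gives p = 2, positive; keep [-2.5, -2]
z = -2.25 gives p = 0.09375, positive; keep [-2.25, -2]
z = -2.125 gives p = -0.543, negative; keep [-2.25, -2.125]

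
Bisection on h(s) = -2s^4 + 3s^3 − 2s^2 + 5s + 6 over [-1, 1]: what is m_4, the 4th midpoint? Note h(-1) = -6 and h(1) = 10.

-0.625

m = 0, h(m) = 6 (+); new bracket [-1, 0]
m = -0.5, h(m) = 2.5 (+); new bracket [-1, -0.5]
m = -0.75, h(m) = -0.773438 (−); new bracket [-0.75, -0.5]
m = -0.625, h(m) = 1.0562 (+); new bracket [-0.75, -0.625]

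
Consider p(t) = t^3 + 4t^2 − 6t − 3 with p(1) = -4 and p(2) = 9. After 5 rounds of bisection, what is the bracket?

[1.46875, 1.5]

t = 1.5 gives p = 0.375, positive; keep [1, 1.5]
t = 1.25 gives p = -2.296875, negative; keep [1.25, 1.5]
t = 1.375 gives p = -1.087891, negative; keep [1.375, 1.5]
t = 1.4375 gives p = -0.3889, negative; keep [1.4375, 1.5]
t = 1.46875 gives p = -0.0152, negative; keep [1.46875, 1.5]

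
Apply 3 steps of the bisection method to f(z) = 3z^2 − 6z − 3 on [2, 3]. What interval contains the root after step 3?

f(2.5) = 0.75 > 0, so the root lies in [2, 2.5]
f(2.25) = -1.3125 < 0, so the root lies in [2.25, 2.5]
f(2.375) = -0.328125 < 0, so the root lies in [2.375, 2.5]

[2.375, 2.5]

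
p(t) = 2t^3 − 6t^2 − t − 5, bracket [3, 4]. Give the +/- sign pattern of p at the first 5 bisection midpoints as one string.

t = 3.5 gives p = 3.75, positive; keep [3, 3.5]
t = 3.25 gives p = -2.96875, negative; keep [3.25, 3.5]
t = 3.375 gives p = 0.167969, positive; keep [3.25, 3.375]
t = 3.3125 gives p = -1.4546, negative; keep [3.3125, 3.375]
t = 3.34375 gives p = -0.657, negative; keep [3.34375, 3.375]

+-+--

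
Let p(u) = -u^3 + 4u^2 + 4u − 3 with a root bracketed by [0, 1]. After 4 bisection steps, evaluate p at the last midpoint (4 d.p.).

0.3376

midpoint 0.5: p = -0.125 < 0 → [0.5, 1]
midpoint 0.75: p = 1.828125 > 0 → [0.5, 0.75]
midpoint 0.625: p = 0.818359 > 0 → [0.5, 0.625]
midpoint 0.5625: p = 0.3376 > 0 → [0.5, 0.5625]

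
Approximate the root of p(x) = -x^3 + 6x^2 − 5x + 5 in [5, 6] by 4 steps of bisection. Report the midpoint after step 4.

p(5.5) = -7.375 < 0, so the root lies in [5, 5.5]
p(5.25) = -0.578125 < 0, so the root lies in [5, 5.25]
p(5.125) = 2.357422 > 0, so the root lies in [5.125, 5.25]
p(5.1875) = 0.927 > 0, so the root lies in [5.1875, 5.25]

5.1875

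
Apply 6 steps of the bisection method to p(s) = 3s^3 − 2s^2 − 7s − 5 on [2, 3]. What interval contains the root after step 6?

[2.125, 2.140625]

p(2.5) = 11.875 > 0, so the root lies in [2, 2.5]
p(2.25) = 3.296875 > 0, so the root lies in [2, 2.25]
p(2.125) = -0.119141 < 0, so the root lies in [2.125, 2.25]
p(2.1875) = 1.5198 > 0, so the root lies in [2.125, 2.1875]
p(2.15625) = 0.6833 > 0, so the root lies in [2.125, 2.15625]
p(2.140625) = 0.2779 > 0, so the root lies in [2.125, 2.140625]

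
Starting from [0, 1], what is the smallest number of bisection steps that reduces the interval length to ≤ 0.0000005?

Width after n steps is 1/2^n. Need 2^n ≥ 1/0.0000005 = 2000000.
2^20 = 1048576 < 2000000 ≤ 2^21 = 2097152, so n = 21.

21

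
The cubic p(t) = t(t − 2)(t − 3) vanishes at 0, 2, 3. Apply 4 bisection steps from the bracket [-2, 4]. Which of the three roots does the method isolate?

p(1) = 2 > 0, so the root lies in [-2, 1]
p(-0.5) = -4.375 < 0, so the root lies in [-0.5, 1]
p(0.25) = 1.203125 > 0, so the root lies in [-0.5, 0.25]
p(-0.125) = -0.8301 < 0, so the root lies in [-0.125, 0.25]

0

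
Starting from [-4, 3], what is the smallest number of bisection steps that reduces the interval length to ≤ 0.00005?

Width after n steps is 7/2^n. Need 2^n ≥ 7/0.00005 = 140000.
2^17 = 131072 < 140000 ≤ 2^18 = 262144, so n = 18.

18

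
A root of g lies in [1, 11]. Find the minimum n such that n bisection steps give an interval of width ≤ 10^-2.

Width after n steps is 10/2^n. Need 2^n ≥ 10/10^-2 = 1000.
2^9 = 512 < 1000 ≤ 2^10 = 1024, so n = 10.

10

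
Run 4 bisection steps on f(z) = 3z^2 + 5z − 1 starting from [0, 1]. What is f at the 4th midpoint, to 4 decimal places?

0.0430

f(0.5) = 2.25 > 0, so the root lies in [0, 0.5]
f(0.25) = 0.4375 > 0, so the root lies in [0, 0.25]
f(0.125) = -0.328125 < 0, so the root lies in [0.125, 0.25]
f(0.1875) = 0.043 > 0, so the root lies in [0.125, 0.1875]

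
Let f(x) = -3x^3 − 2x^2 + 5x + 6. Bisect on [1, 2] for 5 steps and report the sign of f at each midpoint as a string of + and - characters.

f(1.5) = -1.125 < 0, so the root lies in [1, 1.5]
f(1.25) = 3.265625 > 0, so the root lies in [1.25, 1.5]
f(1.375) = 1.294922 > 0, so the root lies in [1.375, 1.5]
f(1.4375) = 0.1433 > 0, so the root lies in [1.4375, 1.5]
f(1.46875) = -0.476 < 0, so the root lies in [1.4375, 1.46875]

-+++-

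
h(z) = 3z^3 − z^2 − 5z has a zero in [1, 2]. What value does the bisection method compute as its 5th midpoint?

1.46875

z = 1.5 gives h = 0.375, positive; keep [1, 1.5]
z = 1.25 gives h = -1.953125, negative; keep [1.25, 1.5]
z = 1.375 gives h = -0.966797, negative; keep [1.375, 1.5]
z = 1.4375 gives h = -0.3425, negative; keep [1.4375, 1.5]
z = 1.46875 gives h = 0.0043, positive; keep [1.4375, 1.46875]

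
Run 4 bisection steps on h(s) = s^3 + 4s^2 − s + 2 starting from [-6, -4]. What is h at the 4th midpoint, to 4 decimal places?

-0.8027

s = -5 gives h = -18, negative; keep [-5, -4]
s = -4.5 gives h = -3.625, negative; keep [-4.5, -4]
s = -4.25 gives h = 1.734375, positive; keep [-4.5, -4.25]
s = -4.375 gives h = -0.8027, negative; keep [-4.375, -4.25]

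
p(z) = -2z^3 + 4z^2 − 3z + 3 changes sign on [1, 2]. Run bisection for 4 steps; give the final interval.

[1.625, 1.6875]

p(1.5) = 0.75 > 0, so the root lies in [1.5, 2]
p(1.75) = -0.71875 < 0, so the root lies in [1.5, 1.75]
p(1.625) = 0.105469 > 0, so the root lies in [1.625, 1.75]
p(1.6875) = -0.2827 < 0, so the root lies in [1.625, 1.6875]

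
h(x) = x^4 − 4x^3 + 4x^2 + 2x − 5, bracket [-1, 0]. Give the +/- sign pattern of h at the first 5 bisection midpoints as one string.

x = -0.5 gives h = -4.4375, negative; keep [-1, -0.5]
x = -0.75 gives h = -2.246094, negative; keep [-1, -0.75]
x = -0.875 gives h = -0.421631, negative; keep [-1, -0.875]
x = -0.9375 gives h = 0.709, positive; keep [-0.9375, -0.875]
x = -0.90625 gives h = 0.1243, positive; keep [-0.90625, -0.875]

---++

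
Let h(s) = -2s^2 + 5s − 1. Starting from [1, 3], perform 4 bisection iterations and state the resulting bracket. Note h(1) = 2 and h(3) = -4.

[2.25, 2.375]

s = 2 gives h = 1, positive; keep [2, 3]
s = 2.5 gives h = -1, negative; keep [2, 2.5]
s = 2.25 gives h = 0.125, positive; keep [2.25, 2.5]
s = 2.375 gives h = -0.4062, negative; keep [2.25, 2.375]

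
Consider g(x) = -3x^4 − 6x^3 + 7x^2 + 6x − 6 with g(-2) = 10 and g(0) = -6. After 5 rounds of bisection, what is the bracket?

[-1.1875, -1.125]

midpoint -1: g = -2 < 0 → [-2, -1]
midpoint -1.5: g = 5.8125 > 0 → [-1.5, -1]
midpoint -1.25: g = 1.832031 > 0 → [-1.25, -1]
midpoint -1.125: g = -0.1531 < 0 → [-1.25, -1.125]
midpoint -1.1875: g = 0.8278 > 0 → [-1.1875, -1.125]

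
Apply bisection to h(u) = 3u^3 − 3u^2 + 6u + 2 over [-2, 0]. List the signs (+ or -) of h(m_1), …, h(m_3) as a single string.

midpoint -1: h = -10 < 0 → [-1, 0]
midpoint -0.5: h = -2.125 < 0 → [-0.5, 0]
midpoint -0.25: h = 0.265625 > 0 → [-0.5, -0.25]

--+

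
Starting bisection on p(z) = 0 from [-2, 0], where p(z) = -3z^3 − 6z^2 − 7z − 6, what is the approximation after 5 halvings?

midpoint -1: p = -2 < 0 → [-2, -1]
midpoint -1.5: p = 1.125 > 0 → [-1.5, -1]
midpoint -1.25: p = -0.765625 < 0 → [-1.5, -1.25]
midpoint -1.375: p = 0.0801 > 0 → [-1.375, -1.25]
midpoint -1.3125: p = -0.3655 < 0 → [-1.375, -1.3125]

-1.3125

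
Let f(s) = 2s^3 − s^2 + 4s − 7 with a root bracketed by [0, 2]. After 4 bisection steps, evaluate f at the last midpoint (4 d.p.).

midpoint 1: f = -2 < 0 → [1, 2]
midpoint 1.5: f = 3.5 > 0 → [1, 1.5]
midpoint 1.25: f = 0.34375 > 0 → [1, 1.25]
midpoint 1.125: f = -0.918 < 0 → [1.125, 1.25]

-0.9180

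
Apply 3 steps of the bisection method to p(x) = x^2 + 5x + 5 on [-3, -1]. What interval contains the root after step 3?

m = -2, p(m) = -1 (−); new bracket [-2, -1]
m = -1.5, p(m) = -0.25 (−); new bracket [-1.5, -1]
m = -1.25, p(m) = 0.3125 (+); new bracket [-1.5, -1.25]

[-1.5, -1.25]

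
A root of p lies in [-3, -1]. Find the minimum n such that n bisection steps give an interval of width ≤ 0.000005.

19

Width after n steps is 2/2^n. Need 2^n ≥ 2/0.000005 = 400000.
2^18 = 262144 < 400000 ≤ 2^19 = 524288, so n = 19.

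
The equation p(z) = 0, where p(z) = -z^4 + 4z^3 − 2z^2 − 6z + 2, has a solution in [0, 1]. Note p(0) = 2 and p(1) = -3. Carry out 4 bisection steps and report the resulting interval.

[0.3125, 0.375]

z = 0.5 gives p = -1.0625, negative; keep [0, 0.5]
z = 0.25 gives p = 0.433594, positive; keep [0.25, 0.5]
z = 0.375 gives p = -0.340088, negative; keep [0.25, 0.375]
z = 0.3125 gives p = 0.0422, positive; keep [0.3125, 0.375]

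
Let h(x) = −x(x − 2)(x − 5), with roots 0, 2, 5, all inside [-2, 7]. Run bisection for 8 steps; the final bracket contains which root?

5

h(2.5) = 3.125 > 0, so the root lies in [2.5, 7]
h(4.75) = 3.265625 > 0, so the root lies in [4.75, 7]
h(5.875) = -19.919922 < 0, so the root lies in [4.75, 5.875]
h(5.3125) = -5.4993 < 0, so the root lies in [4.75, 5.3125]
h(5.03125) = -0.4766 < 0, so the root lies in [4.75, 5.03125]
h(4.890625) = 1.5462 > 0, so the root lies in [4.890625, 5.03125]
h(4.9609375) = 0.5738 > 0, so the root lies in [4.9609375, 5.03125]
h(4.99609375) = 0.0585 > 0, so the root lies in [4.99609375, 5.03125]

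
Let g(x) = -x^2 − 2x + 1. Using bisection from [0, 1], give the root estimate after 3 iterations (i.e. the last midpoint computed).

midpoint 0.5: g = -0.25 < 0 → [0, 0.5]
midpoint 0.25: g = 0.4375 > 0 → [0.25, 0.5]
midpoint 0.375: g = 0.109375 > 0 → [0.375, 0.5]

0.375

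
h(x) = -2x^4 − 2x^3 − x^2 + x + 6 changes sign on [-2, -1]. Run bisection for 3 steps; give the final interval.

midpoint -1.5: h = -1.125 < 0 → [-1.5, -1]
midpoint -1.25: h = 2.210938 > 0 → [-1.5, -1.25]
midpoint -1.375: h = 0.784668 > 0 → [-1.5, -1.375]

[-1.5, -1.375]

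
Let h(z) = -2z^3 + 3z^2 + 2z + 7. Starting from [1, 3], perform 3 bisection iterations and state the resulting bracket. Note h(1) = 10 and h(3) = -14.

[2.25, 2.5]

m = 2, h(m) = 7 (+); new bracket [2, 3]
m = 2.5, h(m) = -0.5 (−); new bracket [2, 2.5]
m = 2.25, h(m) = 3.90625 (+); new bracket [2.25, 2.5]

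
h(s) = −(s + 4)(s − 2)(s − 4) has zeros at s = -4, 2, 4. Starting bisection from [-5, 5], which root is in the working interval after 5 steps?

-4

s = 0 gives h = -32, negative; keep [-5, 0]
s = -2.5 gives h = -43.875, negative; keep [-5, -2.5]
s = -3.75 gives h = -11.140625, negative; keep [-5, -3.75]
s = -4.375 gives h = 20.0215, positive; keep [-4.375, -3.75]
s = -4.0625 gives h = 3.0549, positive; keep [-4.0625, -3.75]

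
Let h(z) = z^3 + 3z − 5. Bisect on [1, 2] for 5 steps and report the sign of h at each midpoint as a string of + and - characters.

++-++

m = 1.5, h(m) = 2.875 (+); new bracket [1, 1.5]
m = 1.25, h(m) = 0.703125 (+); new bracket [1, 1.25]
m = 1.125, h(m) = -0.201172 (−); new bracket [1.125, 1.25]
m = 1.1875, h(m) = 0.2371 (+); new bracket [1.125, 1.1875]
m = 1.15625, h(m) = 0.0146 (+); new bracket [1.125, 1.15625]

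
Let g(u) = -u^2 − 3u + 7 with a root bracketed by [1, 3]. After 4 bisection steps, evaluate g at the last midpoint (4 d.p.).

-0.5156

u = 2 gives g = -3, negative; keep [1, 2]
u = 1.5 gives g = 0.25, positive; keep [1.5, 2]
u = 1.75 gives g = -1.3125, negative; keep [1.5, 1.75]
u = 1.625 gives g = -0.5156, negative; keep [1.5, 1.625]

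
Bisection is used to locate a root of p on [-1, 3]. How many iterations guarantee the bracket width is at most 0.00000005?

Width after n steps is 4/2^n. Need 2^n ≥ 4/0.00000005 = 80000000.
2^26 = 67108864 < 80000000 ≤ 2^27 = 134217728, so n = 27.

27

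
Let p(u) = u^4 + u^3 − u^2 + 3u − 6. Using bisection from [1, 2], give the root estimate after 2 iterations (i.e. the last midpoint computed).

1.25

u = 1.5 gives p = 4.6875, positive; keep [1, 1.5]
u = 1.25 gives p = 0.582031, positive; keep [1, 1.25]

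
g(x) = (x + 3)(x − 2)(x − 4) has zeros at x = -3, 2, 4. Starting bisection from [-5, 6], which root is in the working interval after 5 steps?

x = 0.5 gives g = 18.375, positive; keep [-5, 0.5]
x = -2.25 gives g = 19.921875, positive; keep [-5, -2.25]
x = -3.625 gives g = -26.806641, negative; keep [-3.625, -2.25]
x = -2.9375 gives g = 2.1409, positive; keep [-3.625, -2.9375]
x = -3.28125 gives g = -10.8152, negative; keep [-3.28125, -2.9375]

-3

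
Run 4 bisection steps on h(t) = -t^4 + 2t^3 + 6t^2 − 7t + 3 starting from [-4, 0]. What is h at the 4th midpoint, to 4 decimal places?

m = -2, h(m) = 9 (+); new bracket [-4, -2]
m = -3, h(m) = -57 (−); new bracket [-3, -2]
m = -2.5, h(m) = -12.3125 (−); new bracket [-2.5, -2]
m = -2.25, h(m) = 0.7148 (+); new bracket [-2.5, -2.25]

0.7148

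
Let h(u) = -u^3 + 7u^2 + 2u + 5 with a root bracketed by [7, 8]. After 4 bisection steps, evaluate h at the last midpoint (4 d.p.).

h(7.5) = -8.125 < 0, so the root lies in [7, 7.5]
h(7.25) = 6.359375 > 0, so the root lies in [7.25, 7.5]
h(7.375) = -0.646484 < 0, so the root lies in [7.25, 7.375]
h(7.3125) = 2.9148 > 0, so the root lies in [7.3125, 7.375]

2.9148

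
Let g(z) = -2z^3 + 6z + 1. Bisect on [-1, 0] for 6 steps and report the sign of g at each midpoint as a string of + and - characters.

g(-0.5) = -1.75 < 0, so the root lies in [-0.5, 0]
g(-0.25) = -0.46875 < 0, so the root lies in [-0.25, 0]
g(-0.125) = 0.253906 > 0, so the root lies in [-0.25, -0.125]
g(-0.1875) = -0.1118 < 0, so the root lies in [-0.1875, -0.125]
g(-0.15625) = 0.0701 > 0, so the root lies in [-0.1875, -0.15625]
g(-0.171875) = -0.0211 < 0, so the root lies in [-0.171875, -0.15625]

--+-+-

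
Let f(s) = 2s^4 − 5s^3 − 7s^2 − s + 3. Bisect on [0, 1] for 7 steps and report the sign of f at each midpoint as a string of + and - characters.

f(0.5) = 0.25 > 0, so the root lies in [0.5, 1]
f(0.75) = -3.164062 < 0, so the root lies in [0.5, 0.75]
f(0.625) = -1.274902 < 0, so the root lies in [0.5, 0.625]
f(0.5625) = -0.467 < 0, so the root lies in [0.5, 0.5625]
f(0.53125) = -0.0972 < 0, so the root lies in [0.5, 0.53125]
f(0.515625) = 0.0792 > 0, so the root lies in [0.515625, 0.53125]
f(0.5234375) = -0.0083 < 0, so the root lies in [0.515625, 0.5234375]

+----+-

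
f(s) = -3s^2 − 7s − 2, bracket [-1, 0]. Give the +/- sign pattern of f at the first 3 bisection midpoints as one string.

+-+

midpoint -0.5: f = 0.75 > 0 → [-0.5, 0]
midpoint -0.25: f = -0.4375 < 0 → [-0.5, -0.25]
midpoint -0.375: f = 0.203125 > 0 → [-0.375, -0.25]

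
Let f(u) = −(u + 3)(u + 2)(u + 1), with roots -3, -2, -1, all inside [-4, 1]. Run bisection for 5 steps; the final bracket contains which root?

m = -1.5, f(m) = 0.375 (+); new bracket [-1.5, 1]
m = -0.25, f(m) = -3.609375 (−); new bracket [-1.5, -0.25]
m = -0.875, f(m) = -0.298828 (−); new bracket [-1.5, -0.875]
m = -1.1875, f(m) = 0.2761 (+); new bracket [-1.1875, -0.875]
m = -1.03125, f(m) = 0.0596 (+); new bracket [-1.03125, -0.875]

-1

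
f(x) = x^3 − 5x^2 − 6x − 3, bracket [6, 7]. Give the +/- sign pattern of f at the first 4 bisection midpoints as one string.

m = 6.5, f(m) = 21.375 (+); new bracket [6, 6.5]
m = 6.25, f(m) = 8.328125 (+); new bracket [6, 6.25]
m = 6.125, f(m) = 2.455078 (+); new bracket [6, 6.125]
m = 6.0625, f(m) = -0.324 (−); new bracket [6.0625, 6.125]

+++-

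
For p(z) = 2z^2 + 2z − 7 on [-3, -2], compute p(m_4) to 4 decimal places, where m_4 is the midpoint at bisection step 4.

0.0078

z = -2.5 gives p = 0.5, positive; keep [-2.5, -2]
z = -2.25 gives p = -1.375, negative; keep [-2.5, -2.25]
z = -2.375 gives p = -0.46875, negative; keep [-2.5, -2.375]
z = -2.4375 gives p = 0.0078, positive; keep [-2.4375, -2.375]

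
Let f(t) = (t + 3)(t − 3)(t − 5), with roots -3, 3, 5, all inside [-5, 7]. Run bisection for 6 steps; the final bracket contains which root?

-3

m = 1, f(m) = 32 (+); new bracket [-5, 1]
m = -2, f(m) = 35 (+); new bracket [-5, -2]
m = -3.5, f(m) = -27.625 (−); new bracket [-3.5, -2]
m = -2.75, f(m) = 11.1406 (+); new bracket [-3.5, -2.75]
m = -3.125, f(m) = -6.2207 (−); new bracket [-3.125, -2.75]
m = -2.9375, f(m) = 2.9456 (+); new bracket [-3.125, -2.9375]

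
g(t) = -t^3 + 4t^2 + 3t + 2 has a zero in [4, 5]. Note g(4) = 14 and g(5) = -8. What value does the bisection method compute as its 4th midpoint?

4.6875

m = 4.5, g(m) = 5.375 (+); new bracket [4.5, 5]
m = 4.75, g(m) = -0.671875 (−); new bracket [4.5, 4.75]
m = 4.625, g(m) = 2.505859 (+); new bracket [4.625, 4.75]
m = 4.6875, g(m) = 0.9563 (+); new bracket [4.6875, 4.75]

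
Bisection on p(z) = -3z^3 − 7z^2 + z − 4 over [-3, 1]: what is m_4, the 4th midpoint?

m = -1, p(m) = -9 (−); new bracket [-3, -1]
m = -2, p(m) = -10 (−); new bracket [-3, -2]
m = -2.5, p(m) = -3.375 (−); new bracket [-3, -2.5]
m = -2.75, p(m) = 2.7031 (+); new bracket [-2.75, -2.5]

-2.75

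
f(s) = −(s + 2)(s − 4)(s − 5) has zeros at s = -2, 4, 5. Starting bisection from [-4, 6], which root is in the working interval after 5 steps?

-2

midpoint 1: f = -36 < 0 → [-4, 1]
midpoint -1.5: f = -17.875 < 0 → [-4, -1.5]
midpoint -2.75: f = 39.234375 > 0 → [-2.75, -1.5]
midpoint -2.125: f = 5.4551 > 0 → [-2.125, -1.5]
midpoint -1.8125: f = -7.4246 < 0 → [-2.125, -1.8125]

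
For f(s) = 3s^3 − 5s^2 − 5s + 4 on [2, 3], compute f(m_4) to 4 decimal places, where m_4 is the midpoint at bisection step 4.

0.5393

midpoint 2.5: f = 7.125 > 0 → [2, 2.5]
midpoint 2.25: f = 1.609375 > 0 → [2, 2.25]
midpoint 2.125: f = -0.416016 < 0 → [2.125, 2.25]
midpoint 2.1875: f = 0.5393 > 0 → [2.125, 2.1875]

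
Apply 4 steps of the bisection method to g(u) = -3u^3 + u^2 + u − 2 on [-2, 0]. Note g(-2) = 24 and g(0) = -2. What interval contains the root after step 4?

[-1, -0.875]

midpoint -1: g = 1 > 0 → [-1, 0]
midpoint -0.5: g = -1.875 < 0 → [-1, -0.5]
midpoint -0.75: g = -0.921875 < 0 → [-1, -0.75]
midpoint -0.875: g = -0.0996 < 0 → [-1, -0.875]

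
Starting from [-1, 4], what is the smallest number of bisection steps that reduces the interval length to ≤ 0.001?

Width after n steps is 5/2^n. Need 2^n ≥ 5/0.001 = 5000.
2^12 = 4096 < 5000 ≤ 2^13 = 8192, so n = 13.

13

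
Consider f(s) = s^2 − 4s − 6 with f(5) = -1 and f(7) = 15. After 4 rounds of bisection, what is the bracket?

[5.125, 5.25]

f(6) = 6 > 0, so the root lies in [5, 6]
f(5.5) = 2.25 > 0, so the root lies in [5, 5.5]
f(5.25) = 0.5625 > 0, so the root lies in [5, 5.25]
f(5.125) = -0.2344 < 0, so the root lies in [5.125, 5.25]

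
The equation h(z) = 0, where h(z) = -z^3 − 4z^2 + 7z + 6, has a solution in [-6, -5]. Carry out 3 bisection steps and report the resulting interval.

m = -5.5, h(m) = 12.875 (+); new bracket [-5.5, -5]
m = -5.25, h(m) = 3.703125 (+); new bracket [-5.25, -5]
m = -5.125, h(m) = -0.326172 (−); new bracket [-5.25, -5.125]

[-5.25, -5.125]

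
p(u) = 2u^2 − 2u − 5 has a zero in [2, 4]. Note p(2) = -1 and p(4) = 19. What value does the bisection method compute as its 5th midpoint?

2.1875

midpoint 3: p = 7 > 0 → [2, 3]
midpoint 2.5: p = 2.5 > 0 → [2, 2.5]
midpoint 2.25: p = 0.625 > 0 → [2, 2.25]
midpoint 2.125: p = -0.2188 < 0 → [2.125, 2.25]
midpoint 2.1875: p = 0.1953 > 0 → [2.125, 2.1875]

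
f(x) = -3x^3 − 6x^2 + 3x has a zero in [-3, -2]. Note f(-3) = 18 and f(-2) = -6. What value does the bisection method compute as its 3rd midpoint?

-2.375

m = -2.5, f(m) = 1.875 (+); new bracket [-2.5, -2]
m = -2.25, f(m) = -2.953125 (−); new bracket [-2.5, -2.25]
m = -2.375, f(m) = -0.779297 (−); new bracket [-2.5, -2.375]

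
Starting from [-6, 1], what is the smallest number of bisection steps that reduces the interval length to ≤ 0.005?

Width after n steps is 7/2^n. Need 2^n ≥ 7/0.005 = 1400.
2^10 = 1024 < 1400 ≤ 2^11 = 2048, so n = 11.

11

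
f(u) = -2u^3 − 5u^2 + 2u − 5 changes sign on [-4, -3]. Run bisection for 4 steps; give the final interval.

[-3.125, -3.0625]

m = -3.5, f(m) = 12.5 (+); new bracket [-3.5, -3]
m = -3.25, f(m) = 4.34375 (+); new bracket [-3.25, -3]
m = -3.125, f(m) = 0.957031 (+); new bracket [-3.125, -3]
m = -3.0625, f(m) = -0.5737 (−); new bracket [-3.125, -3.0625]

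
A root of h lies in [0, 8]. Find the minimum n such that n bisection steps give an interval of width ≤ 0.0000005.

Width after n steps is 8/2^n. Need 2^n ≥ 8/0.0000005 = 16000000.
2^23 = 8388608 < 16000000 ≤ 2^24 = 16777216, so n = 24.

24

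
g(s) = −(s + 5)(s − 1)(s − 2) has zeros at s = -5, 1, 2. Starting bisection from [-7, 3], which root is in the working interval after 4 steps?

m = -2, g(m) = -36 (−); new bracket [-7, -2]
m = -4.5, g(m) = -17.875 (−); new bracket [-7, -4.5]
m = -5.75, g(m) = 39.234375 (+); new bracket [-5.75, -4.5]
m = -5.125, g(m) = 5.4551 (+); new bracket [-5.125, -4.5]

-5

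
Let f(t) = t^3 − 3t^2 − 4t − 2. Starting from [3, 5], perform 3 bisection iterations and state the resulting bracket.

[4, 4.25]

f(4) = -2 < 0, so the root lies in [4, 5]
f(4.5) = 10.375 > 0, so the root lies in [4, 4.5]
f(4.25) = 3.578125 > 0, so the root lies in [4, 4.25]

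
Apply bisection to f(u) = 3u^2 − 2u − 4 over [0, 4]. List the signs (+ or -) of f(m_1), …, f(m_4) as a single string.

+--+

midpoint 2: f = 4 > 0 → [0, 2]
midpoint 1: f = -3 < 0 → [1, 2]
midpoint 1.5: f = -0.25 < 0 → [1.5, 2]
midpoint 1.75: f = 1.6875 > 0 → [1.5, 1.75]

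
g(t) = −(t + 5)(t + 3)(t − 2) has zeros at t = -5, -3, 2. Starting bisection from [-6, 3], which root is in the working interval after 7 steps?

m = -1.5, g(m) = 18.375 (+); new bracket [-1.5, 3]
m = 0.75, g(m) = 26.953125 (+); new bracket [0.75, 3]
m = 1.875, g(m) = 4.189453 (+); new bracket [1.875, 3]
m = 2.4375, g(m) = -17.6931 (−); new bracket [1.875, 2.4375]
m = 2.15625, g(m) = -5.7655 (−); new bracket [1.875, 2.15625]
m = 2.015625, g(m) = -0.5498 (−); new bracket [1.875, 2.015625]
m = 1.9453125, g(m) = 1.8783 (+); new bracket [1.9453125, 2.015625]

2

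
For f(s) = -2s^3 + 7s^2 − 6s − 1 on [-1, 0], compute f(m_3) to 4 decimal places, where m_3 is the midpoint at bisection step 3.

-0.1367

s = -0.5 gives f = 4, positive; keep [-0.5, 0]
s = -0.25 gives f = 0.96875, positive; keep [-0.25, 0]
s = -0.125 gives f = -0.136719, negative; keep [-0.25, -0.125]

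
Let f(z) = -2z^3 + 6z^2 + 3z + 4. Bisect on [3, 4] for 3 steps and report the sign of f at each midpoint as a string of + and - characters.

+--

midpoint 3.5: f = 2.25 > 0 → [3.5, 4]
midpoint 3.75: f = -5.84375 < 0 → [3.5, 3.75]
midpoint 3.625: f = -1.550781 < 0 → [3.5, 3.625]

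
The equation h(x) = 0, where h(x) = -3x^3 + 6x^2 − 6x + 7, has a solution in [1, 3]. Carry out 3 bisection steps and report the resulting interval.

m = 2, h(m) = -5 (−); new bracket [1, 2]
m = 1.5, h(m) = 1.375 (+); new bracket [1.5, 2]
m = 1.75, h(m) = -1.203125 (−); new bracket [1.5, 1.75]

[1.5, 1.75]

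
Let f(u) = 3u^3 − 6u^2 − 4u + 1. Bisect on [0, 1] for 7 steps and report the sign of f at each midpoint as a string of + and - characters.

--++--+

f(0.5) = -2.125 < 0, so the root lies in [0, 0.5]
f(0.25) = -0.328125 < 0, so the root lies in [0, 0.25]
f(0.125) = 0.412109 > 0, so the root lies in [0.125, 0.25]
f(0.1875) = 0.0588 > 0, so the root lies in [0.1875, 0.25]
f(0.21875) = -0.1307 < 0, so the root lies in [0.1875, 0.21875]
f(0.203125) = -0.0349 < 0, so the root lies in [0.1875, 0.203125]
f(0.1953125) = 0.0122 > 0, so the root lies in [0.1953125, 0.203125]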